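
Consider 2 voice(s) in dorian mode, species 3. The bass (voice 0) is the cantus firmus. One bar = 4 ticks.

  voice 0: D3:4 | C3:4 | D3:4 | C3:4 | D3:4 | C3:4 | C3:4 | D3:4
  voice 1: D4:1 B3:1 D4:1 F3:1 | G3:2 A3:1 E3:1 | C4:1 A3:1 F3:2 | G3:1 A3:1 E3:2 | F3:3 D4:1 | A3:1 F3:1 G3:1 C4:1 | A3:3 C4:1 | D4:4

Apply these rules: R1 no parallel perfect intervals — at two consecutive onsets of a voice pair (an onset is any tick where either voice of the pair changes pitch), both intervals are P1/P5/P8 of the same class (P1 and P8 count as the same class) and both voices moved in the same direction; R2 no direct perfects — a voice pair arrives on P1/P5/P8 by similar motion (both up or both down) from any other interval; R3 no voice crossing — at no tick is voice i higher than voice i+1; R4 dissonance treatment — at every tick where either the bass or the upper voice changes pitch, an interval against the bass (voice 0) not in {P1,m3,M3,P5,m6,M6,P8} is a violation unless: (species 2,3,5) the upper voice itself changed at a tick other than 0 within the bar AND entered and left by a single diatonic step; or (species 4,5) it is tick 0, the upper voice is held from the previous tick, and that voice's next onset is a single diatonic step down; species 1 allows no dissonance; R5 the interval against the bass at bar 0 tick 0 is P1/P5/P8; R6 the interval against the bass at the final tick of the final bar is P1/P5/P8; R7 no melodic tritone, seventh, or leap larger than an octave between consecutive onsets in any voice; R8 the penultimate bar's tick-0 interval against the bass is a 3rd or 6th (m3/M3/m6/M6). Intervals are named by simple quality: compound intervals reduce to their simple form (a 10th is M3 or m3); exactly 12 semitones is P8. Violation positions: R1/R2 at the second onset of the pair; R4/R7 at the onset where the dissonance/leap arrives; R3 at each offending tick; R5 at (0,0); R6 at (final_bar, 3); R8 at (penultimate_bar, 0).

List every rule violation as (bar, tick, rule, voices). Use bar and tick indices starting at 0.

bar 0: v0=D3 v1=D4 downbeat P8
bar 1: v0=C3 v1=G3 downbeat P5
bar 2: v0=D3 v1=C4 downbeat m7
bar 3: v0=C3 v1=G3 downbeat P5
bar 4: v0=D3 v1=F3 downbeat m3
bar 5: v0=C3 v1=A3 downbeat M6
bar 6: v0=C3 v1=A3 downbeat M6
bar 7: v0=D3 v1=D4 downbeat P8
  -> R4 @ bar 2 tick 0 v(0, 1): D3/C4 m7 untreated
  -> R4 @ bar 5 tick 1 v(0, 1): C3/F3 P4 untreated
  -> R1 @ bar 7 tick 0 v(0, 1): C3/C4 P8 -> D3/D4 P8 similar

(2, 0, R4, (0, 1))
(5, 1, R4, (0, 1))
(7, 0, R1, (0, 1))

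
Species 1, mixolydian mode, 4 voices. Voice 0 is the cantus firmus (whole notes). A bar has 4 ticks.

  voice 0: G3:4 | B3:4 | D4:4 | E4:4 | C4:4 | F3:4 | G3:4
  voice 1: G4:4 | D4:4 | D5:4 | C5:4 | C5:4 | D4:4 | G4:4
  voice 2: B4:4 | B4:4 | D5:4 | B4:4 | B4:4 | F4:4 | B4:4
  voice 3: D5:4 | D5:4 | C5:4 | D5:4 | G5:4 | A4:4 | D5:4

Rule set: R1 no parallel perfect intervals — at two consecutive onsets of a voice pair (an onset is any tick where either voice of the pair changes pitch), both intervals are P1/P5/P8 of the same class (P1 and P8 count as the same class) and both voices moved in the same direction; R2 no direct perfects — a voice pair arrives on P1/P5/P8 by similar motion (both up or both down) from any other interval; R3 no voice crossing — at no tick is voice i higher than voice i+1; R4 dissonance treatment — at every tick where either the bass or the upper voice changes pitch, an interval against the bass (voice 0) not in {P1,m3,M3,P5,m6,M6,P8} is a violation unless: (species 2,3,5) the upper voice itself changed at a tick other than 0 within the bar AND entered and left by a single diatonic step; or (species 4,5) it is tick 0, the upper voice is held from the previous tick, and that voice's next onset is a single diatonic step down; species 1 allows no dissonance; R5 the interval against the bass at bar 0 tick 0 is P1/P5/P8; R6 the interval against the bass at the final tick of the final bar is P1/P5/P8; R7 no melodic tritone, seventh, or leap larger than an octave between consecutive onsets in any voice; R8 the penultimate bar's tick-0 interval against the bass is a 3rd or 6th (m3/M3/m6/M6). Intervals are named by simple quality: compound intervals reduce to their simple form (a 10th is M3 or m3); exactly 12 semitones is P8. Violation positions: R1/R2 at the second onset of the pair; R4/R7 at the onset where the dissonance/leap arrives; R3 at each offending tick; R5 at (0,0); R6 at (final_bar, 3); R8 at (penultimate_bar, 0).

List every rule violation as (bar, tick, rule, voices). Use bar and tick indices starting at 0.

(0, 0, R5, (0, 2))
(2, 0, R1, (0, 2))
(2, 0, R2, (0, 1))
(2, 0, R2, (1, 2))
(2, 0, R3, (2, 3))
(2, 0, R4, (0, 3))
(2, 1, R3, (2, 3))
(2, 2, R3, (2, 3))
(2, 3, R3, (2, 3))
(3, 0, R3, (1, 2))
(3, 0, R4, (0, 3))
(3, 1, R3, (1, 2))
(3, 2, R3, (1, 2))
(3, 3, R3, (1, 2))
(4, 0, R3, (1, 2))
(4, 0, R4, (0, 2))
(4, 1, R3, (1, 2))
(4, 2, R3, (1, 2))
(4, 3, R3, (1, 2))
(5, 0, R1, (1, 3))
(5, 0, R2, (0, 2))
(5, 0, R7, (1,))
(5, 0, R7, (2,))
(5, 0, R7, (3,))
(5, 0, R8, (0, 2))
(6, 0, R1, (1, 3))
(6, 0, R2, (0, 1))
(6, 0, R2, (0, 3))
(6, 0, R7, (2,))
(6, 3, R6, (0, 2))

bar 0: v0=G3 v1=G4 v2=B4 v3=D5 downbeat P5
bar 1: v0=B3 v1=D4 v2=B4 v3=D5 downbeat m3
bar 2: v0=D4 v1=D5 v2=D5 v3=C5 downbeat m7
bar 3: v0=E4 v1=C5 v2=B4 v3=D5 downbeat m7
bar 4: v0=C4 v1=C5 v2=B4 v3=G5 downbeat P5
bar 5: v0=F3 v1=D4 v2=F4 v3=A4 downbeat M3
bar 6: v0=G3 v1=G4 v2=B4 v3=D5 downbeat P5
  -> R5 @ bar 0 tick 0 v(0, 2): opens on M3
  -> R1 @ bar 2 tick 0 v(0, 2): B3/B4 P8 -> D4/D5 P8 similar
  -> R2 @ bar 2 tick 0 v(0, 1): B3/D4 m3 -> D4/D5 P8 similar
  -> R2 @ bar 2 tick 0 v(1, 2): D4/B4 M6 -> D5/D5 P1 similar
  -> R3 @ bar 2 tick 0 v(2, 3): D5 above C5
  -> R4 @ bar 2 tick 0 v(0, 3): D4/C5 m7 untreated
  -> R3 @ bar 2 tick 1 v(2, 3): D5 above C5
  -> R3 @ bar 2 tick 2 v(2, 3): D5 above C5
  -> R3 @ bar 2 tick 3 v(2, 3): D5 above C5
  -> R3 @ bar 3 tick 0 v(1, 2): C5 above B4
  -> R4 @ bar 3 tick 0 v(0, 3): E4/D5 m7 untreated
  -> R3 @ bar 3 tick 1 v(1, 2): C5 above B4
  -> R3 @ bar 3 tick 2 v(1, 2): C5 above B4
  -> R3 @ bar 3 tick 3 v(1, 2): C5 above B4
  -> R3 @ bar 4 tick 0 v(1, 2): C5 above B4
  -> R4 @ bar 4 tick 0 v(0, 2): C4/B4 M7 untreated
  -> R3 @ bar 4 tick 1 v(1, 2): C5 above B4
  -> R3 @ bar 4 tick 2 v(1, 2): C5 above B4
  -> R3 @ bar 4 tick 3 v(1, 2): C5 above B4
  -> R1 @ bar 5 tick 0 v(1, 3): C5/G5 P5 -> D4/A4 P5 similar
  -> R2 @ bar 5 tick 0 v(0, 2): C4/B4 M7 -> F3/F4 P8 similar
  -> R7 @ bar 5 tick 0 v(1,): C5->D4 leap 10st
  -> R7 @ bar 5 tick 0 v(2,): B4->F4 leap 6st
  -> R7 @ bar 5 tick 0 v(3,): G5->A4 leap 10st
  -> R8 @ bar 5 tick 0 v(0, 2): penult P8 not 3rd/6th
  -> R1 @ bar 6 tick 0 v(1, 3): D4/A4 P5 -> G4/D5 P5 similar
  -> R2 @ bar 6 tick 0 v(0, 1): F3/D4 M6 -> G3/G4 P8 similar
  -> R2 @ bar 6 tick 0 v(0, 3): F3/A4 M3 -> G3/D5 P5 similar
  -> R7 @ bar 6 tick 0 v(2,): F4->B4 leap 6st
  -> R6 @ bar 6 tick 3 v(0, 2): closes on M3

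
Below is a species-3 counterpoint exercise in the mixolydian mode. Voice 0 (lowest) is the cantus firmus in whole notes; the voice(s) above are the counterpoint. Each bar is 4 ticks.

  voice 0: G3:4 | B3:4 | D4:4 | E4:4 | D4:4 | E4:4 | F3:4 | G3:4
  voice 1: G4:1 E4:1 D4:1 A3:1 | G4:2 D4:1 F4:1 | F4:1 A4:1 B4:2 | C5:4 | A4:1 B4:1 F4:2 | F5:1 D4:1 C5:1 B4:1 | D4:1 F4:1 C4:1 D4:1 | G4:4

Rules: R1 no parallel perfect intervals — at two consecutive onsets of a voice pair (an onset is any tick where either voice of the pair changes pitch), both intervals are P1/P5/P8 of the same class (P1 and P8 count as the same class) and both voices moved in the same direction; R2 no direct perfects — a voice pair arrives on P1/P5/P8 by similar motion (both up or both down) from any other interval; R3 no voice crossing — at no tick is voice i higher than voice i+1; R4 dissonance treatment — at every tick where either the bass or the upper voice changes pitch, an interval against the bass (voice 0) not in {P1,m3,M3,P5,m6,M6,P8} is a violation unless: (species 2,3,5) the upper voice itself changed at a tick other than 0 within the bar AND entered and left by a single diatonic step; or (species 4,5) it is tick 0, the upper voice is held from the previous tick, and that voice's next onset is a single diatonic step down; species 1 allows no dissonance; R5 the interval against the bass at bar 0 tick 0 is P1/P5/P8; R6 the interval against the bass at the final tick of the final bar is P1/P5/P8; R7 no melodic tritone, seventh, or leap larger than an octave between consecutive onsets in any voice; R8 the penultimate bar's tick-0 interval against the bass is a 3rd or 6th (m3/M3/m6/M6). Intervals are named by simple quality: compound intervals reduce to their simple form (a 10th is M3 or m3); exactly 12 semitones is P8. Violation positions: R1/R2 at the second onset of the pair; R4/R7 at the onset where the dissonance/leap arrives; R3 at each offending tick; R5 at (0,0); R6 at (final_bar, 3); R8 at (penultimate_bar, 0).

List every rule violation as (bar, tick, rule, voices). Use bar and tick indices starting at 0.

bar 0: v0=G3 v1=G4 downbeat P8
bar 1: v0=B3 v1=G4 downbeat m6
bar 2: v0=D4 v1=F4 downbeat m3
bar 3: v0=E4 v1=C5 downbeat m6
bar 4: v0=D4 v1=A4 downbeat P5
bar 5: v0=E4 v1=F5 downbeat m2
bar 6: v0=F3 v1=D4 downbeat M6
bar 7: v0=G3 v1=G4 downbeat P8
  -> R4 @ bar 0 tick 3 v(0, 1): G3/A3 M2 untreated
  -> R7 @ bar 1 tick 0 v(1,): A3->G4 leap 10st
  -> R4 @ bar 1 tick 3 v(0, 1): B3/F4 TT untreated
  -> R2 @ bar 4 tick 0 v(0, 1): E4/C5 m6 -> D4/A4 P5 similar
  -> R7 @ bar 4 tick 2 v(1,): B4->F4 leap 6st
  -> R4 @ bar 5 tick 0 v(0, 1): E4/F5 m2 untreated
  -> R3 @ bar 5 tick 1 v(0, 1): E4 above D4
  -> R4 @ bar 5 tick 1 v(0, 1): E4/D4 M2 untreated
  -> R7 @ bar 5 tick 1 v(1,): F5->D4 leap 15st
  -> R7 @ bar 5 tick 2 v(1,): D4->C5 leap 10st
  -> R7 @ bar 6 tick 0 v(0,): E4->F3 leap 11st
  -> R2 @ bar 7 tick 0 v(0, 1): F3/D4 M6 -> G3/G4 P8 similar

(0, 3, R4, (0, 1))
(1, 0, R7, (1,))
(1, 3, R4, (0, 1))
(4, 0, R2, (0, 1))
(4, 2, R7, (1,))
(5, 0, R4, (0, 1))
(5, 1, R3, (0, 1))
(5, 1, R4, (0, 1))
(5, 1, R7, (1,))
(5, 2, R7, (1,))
(6, 0, R7, (0,))
(7, 0, R2, (0, 1))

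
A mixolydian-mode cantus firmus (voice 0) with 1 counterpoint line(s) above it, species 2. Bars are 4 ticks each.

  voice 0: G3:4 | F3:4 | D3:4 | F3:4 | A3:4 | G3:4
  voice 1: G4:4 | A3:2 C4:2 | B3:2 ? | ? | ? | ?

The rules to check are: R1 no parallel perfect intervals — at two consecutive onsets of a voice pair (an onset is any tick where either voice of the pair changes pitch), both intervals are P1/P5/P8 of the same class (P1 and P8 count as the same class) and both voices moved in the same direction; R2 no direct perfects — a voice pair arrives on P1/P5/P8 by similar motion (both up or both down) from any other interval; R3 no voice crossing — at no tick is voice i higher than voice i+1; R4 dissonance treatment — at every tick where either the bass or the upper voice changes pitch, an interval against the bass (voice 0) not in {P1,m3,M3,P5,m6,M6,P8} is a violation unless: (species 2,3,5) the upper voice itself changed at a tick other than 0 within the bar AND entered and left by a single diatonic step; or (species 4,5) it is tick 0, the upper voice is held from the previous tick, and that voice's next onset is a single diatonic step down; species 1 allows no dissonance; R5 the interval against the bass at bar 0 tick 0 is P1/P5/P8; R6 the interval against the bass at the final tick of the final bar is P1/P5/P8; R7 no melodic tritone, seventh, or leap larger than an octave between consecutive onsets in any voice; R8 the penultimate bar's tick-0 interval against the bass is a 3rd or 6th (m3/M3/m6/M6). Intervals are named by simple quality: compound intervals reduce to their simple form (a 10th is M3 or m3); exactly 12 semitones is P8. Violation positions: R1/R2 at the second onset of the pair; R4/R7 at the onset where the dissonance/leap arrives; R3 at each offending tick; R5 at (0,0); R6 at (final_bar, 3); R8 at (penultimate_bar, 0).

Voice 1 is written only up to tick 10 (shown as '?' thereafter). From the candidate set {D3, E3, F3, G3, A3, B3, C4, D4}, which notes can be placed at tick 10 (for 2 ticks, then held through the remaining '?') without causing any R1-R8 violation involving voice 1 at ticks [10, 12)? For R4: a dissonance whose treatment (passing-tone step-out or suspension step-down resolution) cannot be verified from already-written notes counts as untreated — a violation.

{A3, B3, D3, D4}

D3: legal
E3: violates R4
F3: violates R7
G3: violates R4
A3: legal
B3: legal
C4: violates R4
D4: legal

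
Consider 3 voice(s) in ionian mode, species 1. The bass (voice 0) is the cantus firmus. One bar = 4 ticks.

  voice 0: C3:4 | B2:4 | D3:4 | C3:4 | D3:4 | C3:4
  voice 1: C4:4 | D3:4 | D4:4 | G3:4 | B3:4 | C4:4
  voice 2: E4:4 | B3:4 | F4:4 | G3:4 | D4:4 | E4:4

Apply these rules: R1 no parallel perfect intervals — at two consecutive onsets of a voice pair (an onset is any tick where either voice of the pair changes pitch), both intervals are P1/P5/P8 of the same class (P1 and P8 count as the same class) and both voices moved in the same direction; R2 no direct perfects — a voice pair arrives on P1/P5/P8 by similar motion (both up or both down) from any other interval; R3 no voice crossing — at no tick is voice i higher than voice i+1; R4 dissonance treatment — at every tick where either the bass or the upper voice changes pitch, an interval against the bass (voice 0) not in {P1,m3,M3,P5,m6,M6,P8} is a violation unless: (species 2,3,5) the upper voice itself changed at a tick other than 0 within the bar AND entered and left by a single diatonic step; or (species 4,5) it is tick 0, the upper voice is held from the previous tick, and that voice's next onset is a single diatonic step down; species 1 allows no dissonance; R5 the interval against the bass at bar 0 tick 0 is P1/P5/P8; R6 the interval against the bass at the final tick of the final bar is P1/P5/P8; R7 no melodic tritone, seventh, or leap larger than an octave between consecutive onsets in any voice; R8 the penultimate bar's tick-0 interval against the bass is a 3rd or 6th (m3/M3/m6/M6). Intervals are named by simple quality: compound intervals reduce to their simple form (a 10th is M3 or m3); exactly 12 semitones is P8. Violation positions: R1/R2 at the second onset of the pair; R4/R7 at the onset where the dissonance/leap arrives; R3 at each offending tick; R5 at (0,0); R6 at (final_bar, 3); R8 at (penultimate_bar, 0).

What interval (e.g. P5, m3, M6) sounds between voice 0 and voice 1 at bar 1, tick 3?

voice 0=B2 voice 1=D3 -> m3

m3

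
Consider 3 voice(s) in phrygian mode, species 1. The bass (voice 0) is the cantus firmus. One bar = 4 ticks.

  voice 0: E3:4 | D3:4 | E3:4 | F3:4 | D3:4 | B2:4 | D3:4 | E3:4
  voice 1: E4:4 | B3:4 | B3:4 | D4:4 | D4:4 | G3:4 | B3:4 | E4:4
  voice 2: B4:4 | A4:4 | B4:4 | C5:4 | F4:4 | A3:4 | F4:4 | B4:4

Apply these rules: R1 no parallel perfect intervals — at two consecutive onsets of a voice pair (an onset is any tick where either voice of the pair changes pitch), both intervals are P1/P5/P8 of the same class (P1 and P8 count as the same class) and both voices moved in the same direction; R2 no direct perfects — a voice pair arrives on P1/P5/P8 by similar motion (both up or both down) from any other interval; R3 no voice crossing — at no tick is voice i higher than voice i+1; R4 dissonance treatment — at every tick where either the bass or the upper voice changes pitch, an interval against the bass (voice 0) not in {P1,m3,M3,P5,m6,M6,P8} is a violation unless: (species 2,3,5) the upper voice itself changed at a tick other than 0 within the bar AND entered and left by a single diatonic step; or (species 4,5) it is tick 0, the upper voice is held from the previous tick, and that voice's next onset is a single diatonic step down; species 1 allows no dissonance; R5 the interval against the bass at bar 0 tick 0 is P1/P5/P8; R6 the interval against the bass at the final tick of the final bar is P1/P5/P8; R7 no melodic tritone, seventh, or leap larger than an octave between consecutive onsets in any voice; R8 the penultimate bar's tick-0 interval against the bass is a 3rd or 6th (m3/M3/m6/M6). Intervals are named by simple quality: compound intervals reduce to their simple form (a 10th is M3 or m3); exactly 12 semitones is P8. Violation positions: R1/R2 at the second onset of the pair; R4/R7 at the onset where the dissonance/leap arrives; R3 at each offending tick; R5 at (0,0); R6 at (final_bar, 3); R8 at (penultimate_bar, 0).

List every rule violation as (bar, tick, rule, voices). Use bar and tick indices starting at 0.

(1, 0, R1, (0, 2))
(2, 0, R1, (0, 2))
(3, 0, R1, (0, 2))
(5, 0, R4, (0, 2))
(7, 0, R2, (0, 1))
(7, 0, R2, (0, 2))
(7, 0, R2, (1, 2))
(7, 0, R7, (2,))

bar 0: v0=E3 v1=E4 v2=B4 downbeat P5
bar 1: v0=D3 v1=B3 v2=A4 downbeat P5
bar 2: v0=E3 v1=B3 v2=B4 downbeat P5
bar 3: v0=F3 v1=D4 v2=C5 downbeat P5
bar 4: v0=D3 v1=D4 v2=F4 downbeat m3
bar 5: v0=B2 v1=G3 v2=A3 downbeat m7
bar 6: v0=D3 v1=B3 v2=F4 downbeat m3
bar 7: v0=E3 v1=E4 v2=B4 downbeat P5
  -> R1 @ bar 1 tick 0 v(0, 2): E3/B4 P5 -> D3/A4 P5 similar
  -> R1 @ bar 2 tick 0 v(0, 2): D3/A4 P5 -> E3/B4 P5 similar
  -> R1 @ bar 3 tick 0 v(0, 2): E3/B4 P5 -> F3/C5 P5 similar
  -> R4 @ bar 5 tick 0 v(0, 2): B2/A3 m7 untreated
  -> R2 @ bar 7 tick 0 v(0, 1): D3/B3 M6 -> E3/E4 P8 similar
  -> R2 @ bar 7 tick 0 v(0, 2): D3/F4 m3 -> E3/B4 P5 similar
  -> R2 @ bar 7 tick 0 v(1, 2): B3/F4 TT -> E4/B4 P5 similar
  -> R7 @ bar 7 tick 0 v(2,): F4->B4 leap 6st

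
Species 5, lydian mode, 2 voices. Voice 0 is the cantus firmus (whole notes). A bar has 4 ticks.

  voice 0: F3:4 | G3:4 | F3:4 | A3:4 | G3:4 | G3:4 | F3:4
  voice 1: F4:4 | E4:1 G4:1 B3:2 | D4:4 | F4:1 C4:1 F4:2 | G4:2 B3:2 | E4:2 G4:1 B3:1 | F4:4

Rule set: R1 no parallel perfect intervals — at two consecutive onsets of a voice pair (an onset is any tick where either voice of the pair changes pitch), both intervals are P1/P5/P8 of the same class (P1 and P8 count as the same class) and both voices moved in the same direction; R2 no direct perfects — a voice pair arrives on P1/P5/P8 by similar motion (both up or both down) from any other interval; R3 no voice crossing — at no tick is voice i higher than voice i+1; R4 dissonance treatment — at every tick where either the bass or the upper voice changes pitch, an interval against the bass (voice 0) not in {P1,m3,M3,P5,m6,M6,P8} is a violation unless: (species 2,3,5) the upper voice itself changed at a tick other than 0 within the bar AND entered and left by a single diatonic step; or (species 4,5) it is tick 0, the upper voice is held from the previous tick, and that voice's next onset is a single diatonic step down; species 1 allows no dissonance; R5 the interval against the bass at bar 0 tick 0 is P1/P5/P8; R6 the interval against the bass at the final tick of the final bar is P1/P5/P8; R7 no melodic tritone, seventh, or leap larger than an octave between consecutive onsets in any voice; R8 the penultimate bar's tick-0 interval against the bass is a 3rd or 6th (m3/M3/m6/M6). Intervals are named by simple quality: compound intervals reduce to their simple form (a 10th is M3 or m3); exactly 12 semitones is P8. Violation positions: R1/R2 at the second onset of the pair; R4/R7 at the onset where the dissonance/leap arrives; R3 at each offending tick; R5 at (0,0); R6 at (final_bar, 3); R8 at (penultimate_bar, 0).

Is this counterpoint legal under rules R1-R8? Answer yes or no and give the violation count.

bar 0: v0=F3 v1=F4 (P8)
bar 1: v0=G3 v1=E4 (M6)
bar 2: v0=F3 v1=D4 (M6)
bar 3: v0=A3 v1=F4 (m6)
bar 4: v0=G3 v1=G4 (P8)
bar 5: v0=G3 v1=E4 (M6)
bar 6: v0=F3 v1=F4 (P8)
  R7 @ bar6.0: B3->F4 leap 6st

No (1 violations)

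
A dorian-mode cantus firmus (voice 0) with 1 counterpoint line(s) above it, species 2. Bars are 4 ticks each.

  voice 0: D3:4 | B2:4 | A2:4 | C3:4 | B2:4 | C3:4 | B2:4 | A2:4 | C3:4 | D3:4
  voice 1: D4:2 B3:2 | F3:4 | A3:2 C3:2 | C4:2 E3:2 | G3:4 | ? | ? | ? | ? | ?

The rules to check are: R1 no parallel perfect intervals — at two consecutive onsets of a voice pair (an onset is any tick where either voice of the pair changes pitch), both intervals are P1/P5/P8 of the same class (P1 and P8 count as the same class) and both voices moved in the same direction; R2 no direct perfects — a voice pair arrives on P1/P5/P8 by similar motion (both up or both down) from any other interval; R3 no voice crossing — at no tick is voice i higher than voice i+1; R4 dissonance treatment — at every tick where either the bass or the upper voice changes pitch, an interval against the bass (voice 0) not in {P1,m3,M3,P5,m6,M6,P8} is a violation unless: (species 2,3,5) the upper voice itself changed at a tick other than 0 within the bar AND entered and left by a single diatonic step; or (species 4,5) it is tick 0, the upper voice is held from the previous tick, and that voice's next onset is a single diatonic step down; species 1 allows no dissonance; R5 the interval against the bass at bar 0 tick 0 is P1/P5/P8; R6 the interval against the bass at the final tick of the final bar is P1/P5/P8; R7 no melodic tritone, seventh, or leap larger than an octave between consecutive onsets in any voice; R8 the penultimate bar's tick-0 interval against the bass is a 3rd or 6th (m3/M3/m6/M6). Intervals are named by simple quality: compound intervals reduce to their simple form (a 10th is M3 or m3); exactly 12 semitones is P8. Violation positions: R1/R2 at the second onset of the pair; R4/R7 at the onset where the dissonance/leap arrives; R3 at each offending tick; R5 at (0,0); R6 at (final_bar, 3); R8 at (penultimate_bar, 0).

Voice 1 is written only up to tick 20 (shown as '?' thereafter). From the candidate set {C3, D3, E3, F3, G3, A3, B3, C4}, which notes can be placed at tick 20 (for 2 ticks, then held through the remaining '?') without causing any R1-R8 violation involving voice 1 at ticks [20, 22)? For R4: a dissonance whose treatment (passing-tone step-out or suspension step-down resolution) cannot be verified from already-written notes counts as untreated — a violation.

{A3, C3, E3, G3}

C3: legal
D3: violates R4
E3: legal
F3: violates R4
G3: legal
A3: legal
B3: violates R4
C4: violates R2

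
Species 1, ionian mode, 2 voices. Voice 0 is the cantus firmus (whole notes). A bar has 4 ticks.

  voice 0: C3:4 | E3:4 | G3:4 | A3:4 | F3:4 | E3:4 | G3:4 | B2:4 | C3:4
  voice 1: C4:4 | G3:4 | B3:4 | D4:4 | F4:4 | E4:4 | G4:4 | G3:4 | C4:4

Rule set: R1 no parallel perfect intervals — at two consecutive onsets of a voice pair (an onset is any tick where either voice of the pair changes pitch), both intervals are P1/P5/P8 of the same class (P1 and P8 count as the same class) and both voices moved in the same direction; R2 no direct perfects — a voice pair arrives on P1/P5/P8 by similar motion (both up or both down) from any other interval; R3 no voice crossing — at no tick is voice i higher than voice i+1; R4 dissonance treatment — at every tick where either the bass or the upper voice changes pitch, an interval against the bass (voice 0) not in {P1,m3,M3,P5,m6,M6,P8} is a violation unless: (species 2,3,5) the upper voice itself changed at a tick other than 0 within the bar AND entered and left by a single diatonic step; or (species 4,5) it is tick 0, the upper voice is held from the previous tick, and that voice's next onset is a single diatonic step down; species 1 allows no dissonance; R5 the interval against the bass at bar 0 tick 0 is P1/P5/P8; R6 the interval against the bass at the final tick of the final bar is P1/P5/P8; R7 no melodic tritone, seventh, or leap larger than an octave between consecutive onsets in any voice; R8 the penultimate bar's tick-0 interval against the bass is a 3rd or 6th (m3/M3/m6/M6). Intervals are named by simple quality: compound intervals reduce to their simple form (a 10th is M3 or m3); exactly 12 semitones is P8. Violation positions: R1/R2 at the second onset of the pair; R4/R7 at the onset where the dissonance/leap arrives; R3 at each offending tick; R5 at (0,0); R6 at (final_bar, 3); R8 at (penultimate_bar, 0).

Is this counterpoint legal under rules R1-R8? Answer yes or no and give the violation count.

bar 0: v0=C3 v1=C4 (P8)
bar 1: v0=E3 v1=G3 (m3)
bar 2: v0=G3 v1=B3 (M3)
bar 3: v0=A3 v1=D4 (P4)
bar 4: v0=F3 v1=F4 (P8)
bar 5: v0=E3 v1=E4 (P8)
bar 6: v0=G3 v1=G4 (P8)
bar 7: v0=B2 v1=G3 (m6)
bar 8: v0=C3 v1=C4 (P8)
  R4 @ bar3.0: A3/D4 P4 untreated
  R1 @ bar5.0: F3/F4 P8 -> E3/E4 P8 similar
  R1 @ bar6.0: E3/E4 P8 -> G3/G4 P8 similar
  R2 @ bar8.0: B2/G3 m6 -> C3/C4 P8 similar

No (4 violations)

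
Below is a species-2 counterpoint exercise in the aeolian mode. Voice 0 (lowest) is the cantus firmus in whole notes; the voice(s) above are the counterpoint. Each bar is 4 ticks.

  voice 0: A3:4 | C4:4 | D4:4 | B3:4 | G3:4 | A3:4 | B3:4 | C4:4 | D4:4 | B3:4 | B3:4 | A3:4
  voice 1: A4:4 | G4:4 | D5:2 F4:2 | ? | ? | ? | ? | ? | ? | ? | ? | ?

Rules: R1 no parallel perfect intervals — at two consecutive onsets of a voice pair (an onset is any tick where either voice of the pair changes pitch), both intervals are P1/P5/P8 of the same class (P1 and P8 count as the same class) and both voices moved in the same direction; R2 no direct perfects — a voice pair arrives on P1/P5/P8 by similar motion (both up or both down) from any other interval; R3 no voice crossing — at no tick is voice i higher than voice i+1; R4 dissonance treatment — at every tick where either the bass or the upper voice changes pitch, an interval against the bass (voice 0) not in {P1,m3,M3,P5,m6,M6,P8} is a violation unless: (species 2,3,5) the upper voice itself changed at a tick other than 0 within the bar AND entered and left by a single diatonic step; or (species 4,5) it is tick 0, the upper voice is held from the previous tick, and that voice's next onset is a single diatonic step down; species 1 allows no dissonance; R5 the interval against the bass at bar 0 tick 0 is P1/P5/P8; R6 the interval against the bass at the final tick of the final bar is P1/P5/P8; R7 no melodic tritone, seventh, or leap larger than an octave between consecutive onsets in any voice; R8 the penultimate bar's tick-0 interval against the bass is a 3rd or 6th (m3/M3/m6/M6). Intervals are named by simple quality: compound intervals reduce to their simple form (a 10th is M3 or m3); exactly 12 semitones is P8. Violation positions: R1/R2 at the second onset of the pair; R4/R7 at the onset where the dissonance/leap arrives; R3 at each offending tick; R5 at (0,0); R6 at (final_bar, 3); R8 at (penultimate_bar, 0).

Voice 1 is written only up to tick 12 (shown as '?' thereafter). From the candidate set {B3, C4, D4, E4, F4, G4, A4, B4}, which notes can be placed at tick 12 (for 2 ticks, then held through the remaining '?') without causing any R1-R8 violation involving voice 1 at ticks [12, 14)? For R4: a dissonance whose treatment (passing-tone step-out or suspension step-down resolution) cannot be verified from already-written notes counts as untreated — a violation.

B3: violates R2,R7
C4: violates R4
D4: legal
E4: violates R4
F4: violates R4
G4: legal
A4: violates R4
B4: violates R7

{D4, G4}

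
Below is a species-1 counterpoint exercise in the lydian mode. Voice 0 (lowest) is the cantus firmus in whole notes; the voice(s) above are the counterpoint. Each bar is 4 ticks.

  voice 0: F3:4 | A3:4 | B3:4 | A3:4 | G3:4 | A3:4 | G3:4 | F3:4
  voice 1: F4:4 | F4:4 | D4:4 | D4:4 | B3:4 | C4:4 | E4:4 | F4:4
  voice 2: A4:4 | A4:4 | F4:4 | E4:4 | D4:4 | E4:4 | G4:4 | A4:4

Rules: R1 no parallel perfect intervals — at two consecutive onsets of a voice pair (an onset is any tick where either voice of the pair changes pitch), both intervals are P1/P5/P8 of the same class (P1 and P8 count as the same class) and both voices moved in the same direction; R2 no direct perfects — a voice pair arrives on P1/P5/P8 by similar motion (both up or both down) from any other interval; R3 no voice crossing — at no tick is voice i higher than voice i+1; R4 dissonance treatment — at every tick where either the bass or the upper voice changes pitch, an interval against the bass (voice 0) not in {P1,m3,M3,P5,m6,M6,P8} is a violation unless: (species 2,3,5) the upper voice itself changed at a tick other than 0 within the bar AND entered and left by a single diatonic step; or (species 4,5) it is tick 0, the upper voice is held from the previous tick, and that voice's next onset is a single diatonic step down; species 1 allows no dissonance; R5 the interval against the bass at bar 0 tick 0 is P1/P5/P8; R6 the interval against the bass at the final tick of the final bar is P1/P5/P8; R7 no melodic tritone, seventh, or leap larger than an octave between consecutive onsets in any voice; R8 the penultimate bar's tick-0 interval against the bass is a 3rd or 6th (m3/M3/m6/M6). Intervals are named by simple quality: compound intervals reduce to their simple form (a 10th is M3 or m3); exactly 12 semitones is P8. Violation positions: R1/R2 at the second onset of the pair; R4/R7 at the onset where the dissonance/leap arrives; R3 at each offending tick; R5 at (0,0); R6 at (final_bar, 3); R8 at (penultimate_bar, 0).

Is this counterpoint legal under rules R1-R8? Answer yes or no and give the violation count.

No (8 violations)

bar 0: v0=F3 v1=F4 v2=A4 (M3)
bar 1: v0=A3 v1=F4 v2=A4 (P8)
bar 2: v0=B3 v1=D4 v2=F4 (TT)
bar 3: v0=A3 v1=D4 v2=E4 (P5)
bar 4: v0=G3 v1=B3 v2=D4 (P5)
bar 5: v0=A3 v1=C4 v2=E4 (P5)
bar 6: v0=G3 v1=E4 v2=G4 (P8)
bar 7: v0=F3 v1=F4 v2=A4 (M3)
  R5 @ bar0.0: opens on M3
  R4 @ bar2.0: B3/F4 TT untreated
  R2 @ bar3.0: B3/F4 TT -> A3/E4 P5 similar
  R4 @ bar3.0: A3/D4 P4 untreated
  R1 @ bar4.0: A3/E4 P5 -> G3/D4 P5 similar
  R1 @ bar5.0: G3/D4 P5 -> A3/E4 P5 similar
  R8 @ bar6.0: penult P8 not 3rd/6th
  R6 @ bar7.3: closes on M3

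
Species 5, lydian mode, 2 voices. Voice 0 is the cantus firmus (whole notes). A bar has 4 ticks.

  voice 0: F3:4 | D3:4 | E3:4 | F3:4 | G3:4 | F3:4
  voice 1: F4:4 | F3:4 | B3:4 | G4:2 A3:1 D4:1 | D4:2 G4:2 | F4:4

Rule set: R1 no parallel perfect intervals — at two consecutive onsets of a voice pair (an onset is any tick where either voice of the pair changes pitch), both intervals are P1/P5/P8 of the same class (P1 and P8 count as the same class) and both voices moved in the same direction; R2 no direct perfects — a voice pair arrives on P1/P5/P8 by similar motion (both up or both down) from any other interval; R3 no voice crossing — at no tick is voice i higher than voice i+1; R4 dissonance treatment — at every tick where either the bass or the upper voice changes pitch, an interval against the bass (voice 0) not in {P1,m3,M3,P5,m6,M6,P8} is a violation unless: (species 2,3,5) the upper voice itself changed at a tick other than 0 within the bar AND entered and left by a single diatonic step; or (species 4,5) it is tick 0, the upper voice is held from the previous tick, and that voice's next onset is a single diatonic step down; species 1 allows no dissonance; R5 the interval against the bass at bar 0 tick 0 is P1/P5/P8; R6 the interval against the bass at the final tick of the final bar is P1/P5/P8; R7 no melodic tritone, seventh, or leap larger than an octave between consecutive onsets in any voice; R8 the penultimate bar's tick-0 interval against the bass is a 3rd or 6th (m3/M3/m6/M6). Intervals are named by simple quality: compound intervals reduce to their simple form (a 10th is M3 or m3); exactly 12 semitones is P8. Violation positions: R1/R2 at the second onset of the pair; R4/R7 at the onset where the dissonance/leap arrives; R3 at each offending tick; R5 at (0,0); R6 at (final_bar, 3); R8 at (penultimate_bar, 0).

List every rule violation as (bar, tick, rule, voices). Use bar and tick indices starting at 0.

bar 0: v0=F3 v1=F4 downbeat P8
bar 1: v0=D3 v1=F3 downbeat m3
bar 2: v0=E3 v1=B3 downbeat P5
bar 3: v0=F3 v1=G4 downbeat M2
bar 4: v0=G3 v1=D4 downbeat P5
bar 5: v0=F3 v1=F4 downbeat P8
  -> R2 @ bar 2 tick 0 v(0, 1): D3/F3 m3 -> E3/B3 P5 similar
  -> R7 @ bar 2 tick 0 v(1,): F3->B3 leap 6st
  -> R4 @ bar 3 tick 0 v(0, 1): F3/G4 M2 untreated
  -> R7 @ bar 3 tick 2 v(1,): G4->A3 leap 10st
  -> R8 @ bar 4 tick 0 v(0, 1): penult P5 not 3rd/6th
  -> R1 @ bar 5 tick 0 v(0, 1): G3/G4 P8 -> F3/F4 P8 similar

(2, 0, R2, (0, 1))
(2, 0, R7, (1,))
(3, 0, R4, (0, 1))
(3, 2, R7, (1,))
(4, 0, R8, (0, 1))
(5, 0, R1, (0, 1))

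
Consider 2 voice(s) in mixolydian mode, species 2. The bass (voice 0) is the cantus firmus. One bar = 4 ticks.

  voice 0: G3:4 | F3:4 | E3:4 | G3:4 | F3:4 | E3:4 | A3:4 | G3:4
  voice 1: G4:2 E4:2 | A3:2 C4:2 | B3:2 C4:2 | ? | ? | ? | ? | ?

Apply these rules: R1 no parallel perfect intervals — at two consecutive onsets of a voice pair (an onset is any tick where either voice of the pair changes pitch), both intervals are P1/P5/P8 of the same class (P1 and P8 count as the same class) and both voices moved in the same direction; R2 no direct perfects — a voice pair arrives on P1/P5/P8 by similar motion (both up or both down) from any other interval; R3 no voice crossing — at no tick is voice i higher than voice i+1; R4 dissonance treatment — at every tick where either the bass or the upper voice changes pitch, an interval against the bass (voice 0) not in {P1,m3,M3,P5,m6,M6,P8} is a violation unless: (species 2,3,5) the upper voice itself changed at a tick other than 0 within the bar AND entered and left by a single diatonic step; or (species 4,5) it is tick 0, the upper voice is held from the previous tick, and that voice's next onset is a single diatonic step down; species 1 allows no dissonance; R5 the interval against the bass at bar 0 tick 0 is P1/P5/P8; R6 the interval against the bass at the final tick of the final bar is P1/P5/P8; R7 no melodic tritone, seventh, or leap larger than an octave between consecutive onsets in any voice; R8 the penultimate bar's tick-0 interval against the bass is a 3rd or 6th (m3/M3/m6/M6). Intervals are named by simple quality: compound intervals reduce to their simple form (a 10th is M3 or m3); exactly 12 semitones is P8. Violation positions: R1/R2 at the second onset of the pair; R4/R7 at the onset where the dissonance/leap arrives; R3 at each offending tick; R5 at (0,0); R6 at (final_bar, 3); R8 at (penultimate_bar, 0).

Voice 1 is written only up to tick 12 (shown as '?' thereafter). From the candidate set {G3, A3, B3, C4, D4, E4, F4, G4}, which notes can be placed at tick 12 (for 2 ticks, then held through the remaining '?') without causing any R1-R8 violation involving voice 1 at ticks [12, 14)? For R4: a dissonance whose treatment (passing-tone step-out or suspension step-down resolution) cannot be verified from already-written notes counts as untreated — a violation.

G3: legal
A3: violates R4
B3: legal
C4: violates R4
D4: violates R2
E4: legal
F4: violates R4
G4: violates R2

{B3, E4, G3}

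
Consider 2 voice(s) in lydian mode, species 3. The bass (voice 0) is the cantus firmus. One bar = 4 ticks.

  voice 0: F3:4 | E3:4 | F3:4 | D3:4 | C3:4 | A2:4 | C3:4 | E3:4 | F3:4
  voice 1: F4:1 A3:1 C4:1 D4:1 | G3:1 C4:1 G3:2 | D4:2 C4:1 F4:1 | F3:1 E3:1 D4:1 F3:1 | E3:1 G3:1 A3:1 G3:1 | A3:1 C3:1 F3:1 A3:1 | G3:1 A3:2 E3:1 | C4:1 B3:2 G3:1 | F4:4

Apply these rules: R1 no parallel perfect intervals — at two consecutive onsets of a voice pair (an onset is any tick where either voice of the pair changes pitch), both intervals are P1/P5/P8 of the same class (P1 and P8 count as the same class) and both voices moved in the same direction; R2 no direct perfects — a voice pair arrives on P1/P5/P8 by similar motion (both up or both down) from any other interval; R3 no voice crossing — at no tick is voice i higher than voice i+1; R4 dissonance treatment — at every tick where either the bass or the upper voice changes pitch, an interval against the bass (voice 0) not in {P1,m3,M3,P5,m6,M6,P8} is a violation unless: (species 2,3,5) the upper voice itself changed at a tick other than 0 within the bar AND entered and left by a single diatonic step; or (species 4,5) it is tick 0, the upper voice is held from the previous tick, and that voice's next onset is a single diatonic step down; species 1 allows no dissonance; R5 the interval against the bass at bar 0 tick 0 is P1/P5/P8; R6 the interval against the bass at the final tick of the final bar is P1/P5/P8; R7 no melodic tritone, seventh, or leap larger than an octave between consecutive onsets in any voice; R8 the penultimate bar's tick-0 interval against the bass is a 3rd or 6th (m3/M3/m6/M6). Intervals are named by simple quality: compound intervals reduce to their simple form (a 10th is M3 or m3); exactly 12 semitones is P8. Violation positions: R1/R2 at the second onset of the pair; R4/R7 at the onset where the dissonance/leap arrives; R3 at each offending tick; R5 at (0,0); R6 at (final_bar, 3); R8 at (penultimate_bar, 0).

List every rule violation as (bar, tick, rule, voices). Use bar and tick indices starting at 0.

(3, 1, R4, (0, 1))
(3, 2, R7, (1,))
(8, 0, R2, (0, 1))
(8, 0, R7, (1,))

bar 0: v0=F3 v1=F4 downbeat P8
bar 1: v0=E3 v1=G3 downbeat m3
bar 2: v0=F3 v1=D4 downbeat M6
bar 3: v0=D3 v1=F3 downbeat m3
bar 4: v0=C3 v1=E3 downbeat M3
bar 5: v0=A2 v1=A3 downbeat P8
bar 6: v0=C3 v1=G3 downbeat P5
bar 7: v0=E3 v1=C4 downbeat m6
bar 8: v0=F3 v1=F4 downbeat P8
  -> R4 @ bar 3 tick 1 v(0, 1): D3/E3 M2 untreated
  -> R7 @ bar 3 tick 2 v(1,): E3->D4 leap 10st
  -> R2 @ bar 8 tick 0 v(0, 1): E3/G3 m3 -> F3/F4 P8 similar
  -> R7 @ bar 8 tick 0 v(1,): G3->F4 leap 10st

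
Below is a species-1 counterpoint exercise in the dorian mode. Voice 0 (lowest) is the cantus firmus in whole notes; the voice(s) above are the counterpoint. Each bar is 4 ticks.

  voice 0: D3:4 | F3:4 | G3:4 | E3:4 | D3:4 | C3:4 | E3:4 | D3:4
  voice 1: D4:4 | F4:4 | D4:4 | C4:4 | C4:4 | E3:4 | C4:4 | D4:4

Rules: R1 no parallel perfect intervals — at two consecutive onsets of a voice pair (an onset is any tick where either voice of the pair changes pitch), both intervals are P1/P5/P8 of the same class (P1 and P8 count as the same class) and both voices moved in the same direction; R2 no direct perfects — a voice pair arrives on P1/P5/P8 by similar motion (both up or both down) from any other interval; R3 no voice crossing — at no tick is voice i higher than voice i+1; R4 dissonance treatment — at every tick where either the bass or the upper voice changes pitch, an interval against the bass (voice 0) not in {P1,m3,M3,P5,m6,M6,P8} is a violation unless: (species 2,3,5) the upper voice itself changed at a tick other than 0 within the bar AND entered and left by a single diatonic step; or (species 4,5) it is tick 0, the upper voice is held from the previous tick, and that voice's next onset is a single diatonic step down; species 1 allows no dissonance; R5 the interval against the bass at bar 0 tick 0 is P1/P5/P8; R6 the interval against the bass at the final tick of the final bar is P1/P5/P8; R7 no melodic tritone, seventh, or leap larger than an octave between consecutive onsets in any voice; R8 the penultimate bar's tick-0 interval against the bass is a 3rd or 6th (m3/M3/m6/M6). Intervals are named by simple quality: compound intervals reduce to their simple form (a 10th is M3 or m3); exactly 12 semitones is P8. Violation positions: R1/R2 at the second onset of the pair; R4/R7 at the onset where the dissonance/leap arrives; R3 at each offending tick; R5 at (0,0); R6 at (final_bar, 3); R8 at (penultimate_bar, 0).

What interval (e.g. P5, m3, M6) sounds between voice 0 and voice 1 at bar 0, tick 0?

voice 0=D3 voice 1=D4 -> P8

P8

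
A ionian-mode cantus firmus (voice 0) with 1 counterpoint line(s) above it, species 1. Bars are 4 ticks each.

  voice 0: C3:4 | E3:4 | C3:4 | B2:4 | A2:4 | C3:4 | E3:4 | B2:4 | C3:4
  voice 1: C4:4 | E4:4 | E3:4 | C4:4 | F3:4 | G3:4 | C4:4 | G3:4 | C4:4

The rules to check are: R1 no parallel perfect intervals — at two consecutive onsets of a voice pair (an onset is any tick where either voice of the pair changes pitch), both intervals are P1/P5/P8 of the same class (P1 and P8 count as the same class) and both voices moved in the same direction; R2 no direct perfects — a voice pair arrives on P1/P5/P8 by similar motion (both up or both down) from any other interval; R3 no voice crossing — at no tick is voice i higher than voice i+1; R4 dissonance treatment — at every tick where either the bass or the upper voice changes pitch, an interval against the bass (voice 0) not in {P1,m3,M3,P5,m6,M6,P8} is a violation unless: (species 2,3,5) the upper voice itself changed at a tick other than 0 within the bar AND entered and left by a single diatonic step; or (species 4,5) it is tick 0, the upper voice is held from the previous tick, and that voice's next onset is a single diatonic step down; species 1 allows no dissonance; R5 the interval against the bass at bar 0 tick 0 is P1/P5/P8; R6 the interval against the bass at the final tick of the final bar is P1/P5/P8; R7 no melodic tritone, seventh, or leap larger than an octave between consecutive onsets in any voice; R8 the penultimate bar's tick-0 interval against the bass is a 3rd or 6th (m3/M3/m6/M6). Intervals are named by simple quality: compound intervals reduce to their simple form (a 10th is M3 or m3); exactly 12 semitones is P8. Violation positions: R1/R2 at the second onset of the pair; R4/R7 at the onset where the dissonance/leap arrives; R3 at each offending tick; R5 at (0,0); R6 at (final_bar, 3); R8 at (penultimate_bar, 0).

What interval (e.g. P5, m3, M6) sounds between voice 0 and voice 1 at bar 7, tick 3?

m6

voice 0=B2 voice 1=G3 -> m6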